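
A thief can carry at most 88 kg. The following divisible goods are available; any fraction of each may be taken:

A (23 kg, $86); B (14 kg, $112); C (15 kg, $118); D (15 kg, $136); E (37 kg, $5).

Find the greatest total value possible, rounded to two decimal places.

Take in order of value per unit:
- D (136/15 per unit): all 15 → value 136, running total 136.00
- B (112/14 per unit): all 14 → value 112, running total 248.00
- C (118/15 per unit): all 15 → value 118, running total 366.00
- A (86/23 per unit): all 23 → value 86, running total 452.00
- E (5/37 per unit): 21 of 37 → value 21×5/37 = 2.8378, running total 454.84
Total 454.84.

454.84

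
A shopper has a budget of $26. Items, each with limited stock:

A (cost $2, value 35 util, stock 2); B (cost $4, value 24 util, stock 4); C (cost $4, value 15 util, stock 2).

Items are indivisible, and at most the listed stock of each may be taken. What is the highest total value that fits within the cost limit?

181 util

Top feasible selections:
- 2×A + 4×B + 1×C: cost 24, value 181
- 2×A + 3×B + 2×C: cost 24, value 172
- 2×A + 4×B: cost 20, value 166
Best: 181 util.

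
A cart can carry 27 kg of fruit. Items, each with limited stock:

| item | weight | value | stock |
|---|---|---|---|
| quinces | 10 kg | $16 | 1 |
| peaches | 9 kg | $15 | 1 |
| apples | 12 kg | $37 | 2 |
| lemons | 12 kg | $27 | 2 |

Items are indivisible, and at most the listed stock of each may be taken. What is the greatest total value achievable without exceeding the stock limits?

$74

Top feasible selections:
- 2×apples: weight 24, value 74
- 1×apples + 1×lemons: weight 24, value 64
- 2×lemons: weight 24, value 54
Best: $74.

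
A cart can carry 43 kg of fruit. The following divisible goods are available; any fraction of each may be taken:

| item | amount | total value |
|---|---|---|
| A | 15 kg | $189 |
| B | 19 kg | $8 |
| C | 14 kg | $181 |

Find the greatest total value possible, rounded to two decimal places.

375.89

Take in order of value per unit:
- C (181/14 per unit): all 14 → value 181, running total 181.00
- A (189/15 per unit): all 15 → value 189, running total 370.00
- B (8/19 per unit): 14 of 19 → value 14×8/19 = 5.8947, running total 375.89
Total 375.89.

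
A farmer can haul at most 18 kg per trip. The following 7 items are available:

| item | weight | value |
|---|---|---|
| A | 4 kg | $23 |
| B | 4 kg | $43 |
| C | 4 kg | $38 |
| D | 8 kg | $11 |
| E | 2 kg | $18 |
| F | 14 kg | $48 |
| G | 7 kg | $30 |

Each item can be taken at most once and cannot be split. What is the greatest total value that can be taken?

Check high-value combinations within 18 kg:
- B+C+E+G: weight 4+4+2+7=17, value 43+38+18+30=129
- A+B+C+E: weight 4+4+4+2=14, value 23+43+38+18=122
- A+B+E+G: weight 4+4+2+7=17, value 23+43+18+30=114
- B+C+G: weight 4+4+7=15, value 43+38+30=111
- B+C+D+E: weight 4+4+8+2=18, value 43+38+11+18=110
Best: $129.

$129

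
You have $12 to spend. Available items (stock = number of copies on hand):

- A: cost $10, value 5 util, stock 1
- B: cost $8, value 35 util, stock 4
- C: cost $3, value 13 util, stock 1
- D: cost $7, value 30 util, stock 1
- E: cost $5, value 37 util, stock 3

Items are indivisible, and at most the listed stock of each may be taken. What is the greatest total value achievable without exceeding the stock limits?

Best selections within cost 12 and stock limits:
- 2×E: cost 10, value 74
- 1×D + 1×E: cost 12, value 67
- 1×C + 1×E: cost 8, value 50
- 1×B + 1×C: cost 11, value 48
Best: 74 util.

74 util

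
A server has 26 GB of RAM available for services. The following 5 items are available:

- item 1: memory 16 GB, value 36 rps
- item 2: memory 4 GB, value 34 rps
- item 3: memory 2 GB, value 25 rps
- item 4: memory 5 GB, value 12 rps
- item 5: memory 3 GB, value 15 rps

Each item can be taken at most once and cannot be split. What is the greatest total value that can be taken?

110 rps

Check high-value combinations within 26 GB:
- item 1+item 2+item 3+item 5: memory 16+4+2+3=25, value 36+34+25+15=110
- item 1+item 2+item 3: memory 16+4+2=22, value 36+34+25=95
- item 1+item 3+item 4+item 5: memory 16+2+5+3=26, value 36+25+12+15=88
Best: 110 rps.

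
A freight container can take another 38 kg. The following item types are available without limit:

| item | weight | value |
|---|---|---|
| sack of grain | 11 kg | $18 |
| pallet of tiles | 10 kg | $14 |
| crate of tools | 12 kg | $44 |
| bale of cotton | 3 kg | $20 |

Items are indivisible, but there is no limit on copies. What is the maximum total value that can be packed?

$240

Best value-per-unit is bale of cotton at 20/3, and filling with it alone uses weight 12×3=36. No mix of the others beats 12×20 = 240.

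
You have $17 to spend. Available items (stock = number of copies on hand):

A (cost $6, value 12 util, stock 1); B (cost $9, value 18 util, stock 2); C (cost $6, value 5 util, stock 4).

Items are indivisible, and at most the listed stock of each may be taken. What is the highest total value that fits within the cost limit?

30 util

Top feasible selections:
- 1×A + 1×B: cost 15, value 30
- 1×B + 1×C: cost 15, value 23
- 1×B: cost 9, value 18
- 1×A + 1×C: cost 12, value 17
Best: 30 util.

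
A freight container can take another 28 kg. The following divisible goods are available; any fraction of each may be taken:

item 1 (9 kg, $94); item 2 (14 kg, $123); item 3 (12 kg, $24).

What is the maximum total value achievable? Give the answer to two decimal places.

Take in order of value per unit:
- item 1 (94/9 per unit): all 9 → value 94, running total 94.00
- item 2 (123/14 per unit): all 14 → value 123, running total 217.00
- item 3 (24/12 per unit): 5 of 12 → value 5×24/12 = 10.0000, running total 227.00
Total 227.00.

227.00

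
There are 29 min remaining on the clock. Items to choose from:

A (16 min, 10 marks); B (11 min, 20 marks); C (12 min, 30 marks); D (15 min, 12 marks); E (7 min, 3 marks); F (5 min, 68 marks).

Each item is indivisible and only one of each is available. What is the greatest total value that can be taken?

Check high-value combinations within 29 min:
- B+C+F: time 11+12+5=28, value 20+30+68=118
- C+E+F: time 12+7+5=24, value 30+3+68=101
- C+F: time 12+5=17, value 30+68=98
- B+E+F: time 11+7+5=23, value 20+3+68=91
Best: 118 marks.

118 marks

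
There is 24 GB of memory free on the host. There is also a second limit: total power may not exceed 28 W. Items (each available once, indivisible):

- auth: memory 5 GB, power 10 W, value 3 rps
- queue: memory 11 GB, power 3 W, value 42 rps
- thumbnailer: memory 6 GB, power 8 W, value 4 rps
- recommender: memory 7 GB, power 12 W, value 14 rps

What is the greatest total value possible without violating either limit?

Feasible sets respecting both limits:
- queue+thumbnailer+recommender: memory 24, power 23, value 60
- auth+queue+recommender: memory 23, power 25, value 59
- queue+recommender: memory 18, power 15, value 56
Best: 60 rps.

60 rps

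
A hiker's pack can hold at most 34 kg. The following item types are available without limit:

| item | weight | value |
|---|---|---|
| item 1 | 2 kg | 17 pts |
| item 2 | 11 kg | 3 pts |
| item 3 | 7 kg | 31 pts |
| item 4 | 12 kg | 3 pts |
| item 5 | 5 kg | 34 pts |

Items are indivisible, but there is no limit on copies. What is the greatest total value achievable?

Best value-per-unit is item 1 at 17/2, and filling with it alone uses weight 17×2=34. No mix of the others beats 17×17 = 289.

289 pts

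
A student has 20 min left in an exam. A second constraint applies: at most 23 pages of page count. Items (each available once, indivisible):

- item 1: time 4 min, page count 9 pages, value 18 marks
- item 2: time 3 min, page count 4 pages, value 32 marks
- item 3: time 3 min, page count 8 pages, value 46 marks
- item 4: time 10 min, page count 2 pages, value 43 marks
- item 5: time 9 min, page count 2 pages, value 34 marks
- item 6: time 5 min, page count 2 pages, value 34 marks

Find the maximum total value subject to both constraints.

Feasible sets respecting both limits:
- item 2+item 3+item 5+item 6: time 20, page count 16, value 146
- item 1+item 2+item 3+item 4: time 20, page count 23, value 139
- item 1+item 2+item 3+item 5: time 19, page count 23, value 130
Best: 146 marks.

146 marks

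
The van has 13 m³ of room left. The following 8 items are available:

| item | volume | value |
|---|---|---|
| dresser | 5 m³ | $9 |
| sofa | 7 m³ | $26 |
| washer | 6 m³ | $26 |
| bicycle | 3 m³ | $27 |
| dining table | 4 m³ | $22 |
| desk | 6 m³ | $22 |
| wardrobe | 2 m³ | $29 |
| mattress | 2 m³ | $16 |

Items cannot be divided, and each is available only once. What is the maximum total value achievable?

This is a 0/1 knapsack; check combinations near the capacity.
- washer+bicycle+wardrobe+mattress: volume 6+3+2+2=13, value 26+27+29+16=98
- bicycle+dining table+wardrobe+mattress: volume 3+4+2+2=11, value 27+22+29+16=94
- bicycle+desk+wardrobe+mattress: volume 3+6+2+2=13, value 27+22+29+16=94
- washer+bicycle+wardrobe: volume 6+3+2=11, value 26+27+29=82
- sofa+bicycle+wardrobe: volume 7+3+2=12, value 26+27+29=82
Best: $98.

$98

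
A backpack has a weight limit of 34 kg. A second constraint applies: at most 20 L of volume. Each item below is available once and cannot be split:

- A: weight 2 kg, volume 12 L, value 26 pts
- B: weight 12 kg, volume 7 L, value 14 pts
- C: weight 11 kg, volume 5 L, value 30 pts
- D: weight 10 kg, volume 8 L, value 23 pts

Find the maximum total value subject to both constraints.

67 pts

Feasible sets respecting both limits:
- B+C+D: weight 33, volume 20, value 67
- A+C: weight 13, volume 17, value 56
- C+D: weight 21, volume 13, value 53
- A+D: weight 12, volume 20, value 49
Best: 67 pts.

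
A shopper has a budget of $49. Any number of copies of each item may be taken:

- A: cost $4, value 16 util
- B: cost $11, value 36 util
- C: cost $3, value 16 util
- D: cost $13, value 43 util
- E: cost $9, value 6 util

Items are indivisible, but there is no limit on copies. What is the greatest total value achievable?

Best value-per-unit is C at 16/3; filling with it alone gives 16×16 = 256.
Optimal mix: 1×A + 15×C → cost 49, value 256.

256 util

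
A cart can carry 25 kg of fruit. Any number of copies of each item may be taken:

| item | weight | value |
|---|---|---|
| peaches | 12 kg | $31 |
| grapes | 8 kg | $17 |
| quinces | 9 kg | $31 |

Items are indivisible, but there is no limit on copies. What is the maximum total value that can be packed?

Best value-per-unit is quinces at 31/9; filling with it alone gives 2×31 = 62.
Optimal mix: 2×grapes + 1×quinces → weight 25, value 65.

$65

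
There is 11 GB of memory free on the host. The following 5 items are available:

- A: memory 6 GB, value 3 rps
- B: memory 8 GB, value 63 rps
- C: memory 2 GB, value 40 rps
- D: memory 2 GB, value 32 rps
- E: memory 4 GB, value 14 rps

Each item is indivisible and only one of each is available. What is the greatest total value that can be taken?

103 rps

This is a 0/1 knapsack; check combinations near the capacity.
- B+C: memory 8+2=10, value 63+40=103
- B+D: memory 8+2=10, value 63+32=95
- C+D+E: memory 2+2+4=8, value 40+32+14=86
- A+C+D: memory 6+2+2=10, value 3+40+32=75
- C+D: memory 2+2=4, value 40+32=72
Best: 103 rps.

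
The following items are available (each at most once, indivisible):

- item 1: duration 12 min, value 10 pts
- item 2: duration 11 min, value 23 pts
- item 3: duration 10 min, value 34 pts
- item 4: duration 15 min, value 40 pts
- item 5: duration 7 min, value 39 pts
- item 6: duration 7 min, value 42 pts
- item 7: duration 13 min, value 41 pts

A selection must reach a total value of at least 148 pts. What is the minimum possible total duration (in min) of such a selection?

Subsets with value ≥ 148, sorted by total duration:
- item 3+item 5+item 6+item 7: duration 37, value 156
- item 3+item 4+item 5+item 6: duration 39, value 155
Minimum duration: 37 min.

37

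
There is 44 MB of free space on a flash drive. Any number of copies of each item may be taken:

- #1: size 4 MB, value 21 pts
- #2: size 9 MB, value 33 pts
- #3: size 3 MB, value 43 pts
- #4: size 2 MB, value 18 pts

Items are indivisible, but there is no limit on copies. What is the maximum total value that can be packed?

Best value-per-unit is #3 at 43/3; filling with it alone gives 14×43 = 602.
Optimal mix: 14×#3 + 1×#4 → size 44, value 620.

620 pts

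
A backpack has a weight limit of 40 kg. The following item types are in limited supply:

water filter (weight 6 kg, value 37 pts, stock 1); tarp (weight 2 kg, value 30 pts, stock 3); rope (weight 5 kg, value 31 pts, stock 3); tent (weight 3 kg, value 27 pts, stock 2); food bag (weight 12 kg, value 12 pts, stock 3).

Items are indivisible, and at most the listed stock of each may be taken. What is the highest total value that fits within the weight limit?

Best selections within weight 40 and stock limits:
- 1×water filter + 3×tarp + 3×rope + 2×tent: weight 33, value 274
- 1×water filter + 3×tarp + 2×rope + 2×tent + 1×food bag: weight 40, value 255
Best: 274 pts.

274 pts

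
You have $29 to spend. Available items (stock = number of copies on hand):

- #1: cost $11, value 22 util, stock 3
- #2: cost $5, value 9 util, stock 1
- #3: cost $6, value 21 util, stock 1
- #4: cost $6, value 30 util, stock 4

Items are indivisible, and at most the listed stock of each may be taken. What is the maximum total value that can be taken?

Top feasible selections:
- 1×#2 + 4×#4: cost 29, value 129
- 4×#4: cost 24, value 120
Best: 129 util.

129 util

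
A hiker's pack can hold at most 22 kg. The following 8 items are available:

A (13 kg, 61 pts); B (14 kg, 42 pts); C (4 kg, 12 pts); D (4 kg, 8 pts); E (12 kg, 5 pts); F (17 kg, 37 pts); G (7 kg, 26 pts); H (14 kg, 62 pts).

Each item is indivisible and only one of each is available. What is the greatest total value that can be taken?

88 pts

Check high-value combinations within 22 kg:
- G+H: weight 7+14=21, value 26+62=88
- A+G: weight 13+7=20, value 61+26=87
- C+D+H: weight 4+4+14=22, value 12+8+62=82
Best: 88 pts.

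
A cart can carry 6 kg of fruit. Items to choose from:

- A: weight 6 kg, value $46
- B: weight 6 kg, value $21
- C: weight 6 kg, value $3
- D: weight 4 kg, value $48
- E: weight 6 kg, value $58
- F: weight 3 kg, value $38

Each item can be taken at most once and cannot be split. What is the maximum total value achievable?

$58

Check high-value combinations within 6 kg:
- E: weight 6, value 58
- D: weight 4, value 48
- A: weight 6, value 46
- F: weight 3, value 38
Best: $58.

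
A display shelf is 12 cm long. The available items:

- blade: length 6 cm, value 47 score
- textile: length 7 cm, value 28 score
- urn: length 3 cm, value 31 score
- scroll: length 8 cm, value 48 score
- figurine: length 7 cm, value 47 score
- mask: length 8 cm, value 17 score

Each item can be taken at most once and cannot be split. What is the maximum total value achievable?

Check high-value combinations within 12 cm:
- urn+scroll: length 3+8=11, value 31+48=79
- blade+urn: length 6+3=9, value 47+31=78
- urn+figurine: length 3+7=10, value 31+47=78
Best: 79 score.

79 score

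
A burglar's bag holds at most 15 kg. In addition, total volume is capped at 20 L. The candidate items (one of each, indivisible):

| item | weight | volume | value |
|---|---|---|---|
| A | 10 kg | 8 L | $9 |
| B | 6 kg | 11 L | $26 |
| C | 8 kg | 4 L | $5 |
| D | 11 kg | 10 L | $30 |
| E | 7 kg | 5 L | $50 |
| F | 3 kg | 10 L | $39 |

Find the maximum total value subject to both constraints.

Feasible sets respecting both limits:
- E+F: weight 10, volume 15, value 89
- B+E: weight 13, volume 16, value 76
- D+F: weight 14, volume 20, value 69
- C+E: weight 15, volume 9, value 55
Best: $89.

$89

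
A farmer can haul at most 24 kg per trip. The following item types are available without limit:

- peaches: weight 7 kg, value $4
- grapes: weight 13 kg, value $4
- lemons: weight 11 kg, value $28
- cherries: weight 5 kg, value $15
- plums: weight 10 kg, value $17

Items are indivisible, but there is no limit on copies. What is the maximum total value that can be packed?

Best value-per-unit is cherries at 15/5, and filling with it alone uses weight 4×5=20. No mix of the others beats 4×15 = 60.

$60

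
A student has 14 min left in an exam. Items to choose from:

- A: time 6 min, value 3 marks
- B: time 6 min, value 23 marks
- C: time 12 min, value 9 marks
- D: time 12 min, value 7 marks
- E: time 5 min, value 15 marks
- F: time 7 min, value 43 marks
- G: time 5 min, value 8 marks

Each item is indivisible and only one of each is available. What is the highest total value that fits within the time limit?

Check high-value combinations within 14 min:
- B+F: time 6+7=13, value 23+43=66
- E+F: time 5+7=12, value 15+43=58
- F+G: time 7+5=12, value 43+8=51
Best: 66 marks.

66 marks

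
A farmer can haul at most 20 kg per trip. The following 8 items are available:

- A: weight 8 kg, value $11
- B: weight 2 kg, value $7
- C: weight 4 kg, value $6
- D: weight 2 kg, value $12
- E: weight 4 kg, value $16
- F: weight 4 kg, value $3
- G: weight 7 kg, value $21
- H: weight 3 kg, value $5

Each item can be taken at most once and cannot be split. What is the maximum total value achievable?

$62

Check high-value combinations within 20 kg:
- B+C+D+E+G: weight 2+4+2+4+7=19, value 7+6+12+16+21=62
- B+D+E+G+H: weight 2+2+4+7+3=18, value 7+12+16+21+5=61
- C+D+E+G+H: weight 4+2+4+7+3=20, value 6+12+16+21+5=60
- B+D+E+F+G: weight 2+2+4+4+7=19, value 7+12+16+3+21=59
- D+E+F+G+H: weight 2+4+4+7+3=20, value 12+16+3+21+5=57
Best: $62.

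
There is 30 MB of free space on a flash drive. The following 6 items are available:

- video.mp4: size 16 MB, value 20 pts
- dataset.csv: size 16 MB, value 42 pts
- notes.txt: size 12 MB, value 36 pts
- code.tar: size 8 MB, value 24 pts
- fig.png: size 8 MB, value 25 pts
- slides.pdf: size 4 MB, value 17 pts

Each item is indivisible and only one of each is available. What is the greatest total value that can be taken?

Check high-value combinations within 30 MB:
- notes.txt+code.tar+fig.png: size 12+8+8=28, value 36+24+25=85
- dataset.csv+fig.png+slides.pdf: size 16+8+4=28, value 42+25+17=84
- dataset.csv+code.tar+slides.pdf: size 16+8+4=28, value 42+24+17=83
Best: 85 pts.

85 pts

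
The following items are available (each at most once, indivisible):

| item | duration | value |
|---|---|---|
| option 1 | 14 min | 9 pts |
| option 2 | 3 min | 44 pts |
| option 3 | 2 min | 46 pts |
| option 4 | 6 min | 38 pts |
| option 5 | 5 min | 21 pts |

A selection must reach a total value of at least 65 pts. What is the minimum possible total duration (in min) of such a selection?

Subsets with value ≥ 65, sorted by total duration:
- option 2+option 3: duration 5, value 90
- option 3+option 5: duration 7, value 67
Minimum duration: 5 min.

5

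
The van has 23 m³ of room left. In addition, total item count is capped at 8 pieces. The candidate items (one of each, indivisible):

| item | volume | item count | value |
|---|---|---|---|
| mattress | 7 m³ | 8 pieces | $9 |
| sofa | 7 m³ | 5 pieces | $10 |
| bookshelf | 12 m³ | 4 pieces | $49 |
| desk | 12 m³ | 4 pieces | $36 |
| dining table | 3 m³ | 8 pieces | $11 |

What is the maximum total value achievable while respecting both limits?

$49

Feasible sets respecting both limits:
- bookshelf: volume 12, item count 4, value 49
- desk: volume 12, item count 4, value 36
- dining table: volume 3, item count 8, value 11
Best: $49.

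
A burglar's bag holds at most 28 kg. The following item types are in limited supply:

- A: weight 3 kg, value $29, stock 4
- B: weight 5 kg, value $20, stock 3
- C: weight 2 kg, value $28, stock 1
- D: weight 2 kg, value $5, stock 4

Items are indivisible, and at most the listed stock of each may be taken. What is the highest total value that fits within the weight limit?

Best selections within weight 28 and stock limits:
- 4×A + 2×B + 1×C + 2×D: weight 28, value 194
- 4×A + 2×B + 1×C + 1×D: weight 26, value 189
- 4×A + 2×B + 1×C: weight 24, value 184
Best: $194.

$194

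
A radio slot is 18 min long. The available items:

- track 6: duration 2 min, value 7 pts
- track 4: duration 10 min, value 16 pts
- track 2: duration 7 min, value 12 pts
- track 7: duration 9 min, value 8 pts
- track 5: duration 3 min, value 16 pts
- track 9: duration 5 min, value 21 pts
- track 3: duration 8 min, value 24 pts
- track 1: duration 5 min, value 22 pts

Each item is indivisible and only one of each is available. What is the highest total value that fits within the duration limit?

This is a 0/1 knapsack; check combinations near the capacity.
- track 6+track 5+track 3+track 1: duration 2+3+8+5=18, value 7+16+24+22=69
- track 6+track 5+track 9+track 3: duration 2+3+5+8=18, value 7+16+21+24=68
- track 9+track 3+track 1: duration 5+8+5=18, value 21+24+22=67
- track 6+track 5+track 9+track 1: duration 2+3+5+5=15, value 7+16+21+22=66
Best: 69 pts.

69 pts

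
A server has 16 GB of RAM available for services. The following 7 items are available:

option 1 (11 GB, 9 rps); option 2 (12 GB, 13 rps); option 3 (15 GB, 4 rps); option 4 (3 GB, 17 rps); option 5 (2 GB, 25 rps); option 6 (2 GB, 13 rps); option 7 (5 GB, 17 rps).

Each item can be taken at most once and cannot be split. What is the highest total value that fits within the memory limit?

72 rps

Check high-value combinations within 16 GB:
- option 4+option 5+option 6+option 7: memory 3+2+2+5=12, value 17+25+13+17=72
- option 4+option 5+option 7: memory 3+2+5=10, value 17+25+17=59
- option 4+option 5+option 6: memory 3+2+2=7, value 17+25+13=55
- option 5+option 6+option 7: memory 2+2+5=9, value 25+13+17=55
Best: 72 rps.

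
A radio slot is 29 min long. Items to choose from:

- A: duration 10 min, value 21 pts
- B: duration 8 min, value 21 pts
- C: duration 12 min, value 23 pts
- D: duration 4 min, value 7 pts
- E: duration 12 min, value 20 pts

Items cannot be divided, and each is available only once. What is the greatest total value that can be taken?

Check high-value combinations within 29 min:
- B+C+D: duration 8+12+4=24, value 21+23+7=51
- A+C+D: duration 10+12+4=26, value 21+23+7=51
- C+D+E: duration 12+4+12=28, value 23+7+20=50
- A+B+D: duration 10+8+4=22, value 21+21+7=49
Best: 51 pts.

51 pts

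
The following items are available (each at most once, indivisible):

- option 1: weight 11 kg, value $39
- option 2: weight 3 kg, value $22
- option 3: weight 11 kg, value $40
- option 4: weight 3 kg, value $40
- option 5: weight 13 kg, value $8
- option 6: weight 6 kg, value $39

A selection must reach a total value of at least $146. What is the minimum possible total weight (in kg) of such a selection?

Subsets with value ≥ 146, sorted by total weight:
- option 1+option 3+option 4+option 6: weight 31, value 158
- option 1+option 2+option 3+option 4+option 6: weight 34, value 180
- option 2+option 3+option 4+option 5+option 6: weight 36, value 149
- option 1+option 2+option 4+option 5+option 6: weight 36, value 148
Minimum weight: 31 kg.

31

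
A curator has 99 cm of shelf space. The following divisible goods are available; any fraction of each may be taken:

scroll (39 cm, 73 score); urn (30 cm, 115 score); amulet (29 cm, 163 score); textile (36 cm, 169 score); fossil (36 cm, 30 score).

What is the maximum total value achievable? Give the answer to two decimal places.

454.49

Take in order of value per unit:
- amulet (163/29 per unit): all 29 → value 163, running total 163.00
- textile (169/36 per unit): all 36 → value 169, running total 332.00
- urn (115/30 per unit): all 30 → value 115, running total 447.00
- scroll (73/39 per unit): 4 of 39 → value 4×73/39 = 7.4872, running total 454.49
Total 454.49.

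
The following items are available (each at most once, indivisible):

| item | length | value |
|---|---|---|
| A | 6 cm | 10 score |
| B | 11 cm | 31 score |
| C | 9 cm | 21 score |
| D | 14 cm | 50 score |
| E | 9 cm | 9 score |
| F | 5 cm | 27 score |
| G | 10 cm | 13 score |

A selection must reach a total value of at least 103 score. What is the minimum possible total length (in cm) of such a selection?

30

Subsets with value ≥ 103, sorted by total length:
- B+D+F: length 30, value 108
- A+C+D+F: length 34, value 108
Minimum length: 30 cm.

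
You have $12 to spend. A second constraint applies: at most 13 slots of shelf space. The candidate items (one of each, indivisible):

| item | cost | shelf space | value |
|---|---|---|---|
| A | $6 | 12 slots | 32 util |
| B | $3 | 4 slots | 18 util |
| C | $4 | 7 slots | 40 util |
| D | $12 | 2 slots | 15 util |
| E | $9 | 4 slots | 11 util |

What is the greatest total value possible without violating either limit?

58 util

Feasible sets respecting both limits:
- B+C: cost 7, shelf space 11, value 58
- C: cost 4, shelf space 7, value 40
- A: cost 6, shelf space 12, value 32
- B+E: cost 12, shelf space 8, value 29
Best: 58 util.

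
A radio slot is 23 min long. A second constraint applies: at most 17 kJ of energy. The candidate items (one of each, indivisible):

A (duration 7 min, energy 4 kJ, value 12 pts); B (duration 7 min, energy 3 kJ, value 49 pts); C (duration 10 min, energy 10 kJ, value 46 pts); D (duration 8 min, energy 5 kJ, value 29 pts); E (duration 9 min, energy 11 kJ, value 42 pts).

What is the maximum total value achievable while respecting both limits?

95 pts

Feasible sets respecting both limits:
- B+C: duration 17, energy 13, value 95
- B+E: duration 16, energy 14, value 91
- A+B+D: duration 22, energy 12, value 90
- B+D: duration 15, energy 8, value 78
Best: 95 pts.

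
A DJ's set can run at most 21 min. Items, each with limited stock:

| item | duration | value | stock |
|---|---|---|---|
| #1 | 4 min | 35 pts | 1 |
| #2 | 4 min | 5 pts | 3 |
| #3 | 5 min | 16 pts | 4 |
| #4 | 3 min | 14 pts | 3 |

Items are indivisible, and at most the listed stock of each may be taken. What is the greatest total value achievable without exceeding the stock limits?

95 pts

Top feasible selections:
- 1×#1 + 2×#3 + 2×#4: duration 20, value 95
- 1×#1 + 1×#3 + 3×#4: duration 18, value 93
- 1×#1 + 2×#2 + 3×#4: duration 21, value 87
- 1×#1 + 1×#2 + 2×#3 + 1×#4: duration 21, value 86
Best: 95 pts.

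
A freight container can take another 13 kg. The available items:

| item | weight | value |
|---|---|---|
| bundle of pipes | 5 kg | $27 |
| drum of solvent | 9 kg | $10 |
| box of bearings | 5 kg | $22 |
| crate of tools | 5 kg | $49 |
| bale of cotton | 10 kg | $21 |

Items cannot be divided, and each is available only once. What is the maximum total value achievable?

Check high-value combinations within 13 kg:
- bundle of pipes+crate of tools: weight 5+5=10, value 27+49=76
- box of bearings+crate of tools: weight 5+5=10, value 22+49=71
- crate of tools: weight 5, value 49
- bundle of pipes+box of bearings: weight 5+5=10, value 27+22=49
- bundle of pipes: weight 5, value 27
Best: $76.

$76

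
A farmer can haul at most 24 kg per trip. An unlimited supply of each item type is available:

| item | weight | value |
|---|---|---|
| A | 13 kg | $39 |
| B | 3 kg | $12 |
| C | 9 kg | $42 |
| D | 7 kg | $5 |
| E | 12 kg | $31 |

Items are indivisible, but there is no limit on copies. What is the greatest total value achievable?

$108

Best value-per-unit is C at 42/9; filling with it alone gives 2×42 = 84.
Optimal mix: 2×B + 2×C → weight 24, value 108.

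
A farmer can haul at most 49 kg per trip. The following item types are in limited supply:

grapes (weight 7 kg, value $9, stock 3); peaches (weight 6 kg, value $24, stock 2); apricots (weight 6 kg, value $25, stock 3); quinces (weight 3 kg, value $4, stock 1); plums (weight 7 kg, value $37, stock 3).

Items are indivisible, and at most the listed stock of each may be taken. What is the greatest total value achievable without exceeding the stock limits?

$214

Top feasible selections:
- 1×peaches + 3×apricots + 1×quinces + 3×plums: weight 48, value 214
- 2×peaches + 2×apricots + 1×quinces + 3×plums: weight 48, value 213
- 1×peaches + 3×apricots + 3×plums: weight 45, value 210
Best: $214.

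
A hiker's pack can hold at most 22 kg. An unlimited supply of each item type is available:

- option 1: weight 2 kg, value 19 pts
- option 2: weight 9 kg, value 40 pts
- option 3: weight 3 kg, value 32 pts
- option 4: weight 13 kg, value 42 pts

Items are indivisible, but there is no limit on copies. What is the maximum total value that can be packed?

230 pts

Best value-per-unit is option 3 at 32/3; filling with it alone gives 7×32 = 224.
Optimal mix: 2×option 1 + 6×option 3 → weight 22, value 230.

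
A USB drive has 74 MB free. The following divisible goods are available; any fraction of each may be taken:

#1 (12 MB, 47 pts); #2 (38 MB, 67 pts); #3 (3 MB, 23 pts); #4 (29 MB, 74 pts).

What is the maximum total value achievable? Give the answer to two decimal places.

196.89

Take in order of value per unit:
- #3 (23/3 per unit): all 3 → value 23, running total 23.00
- #1 (47/12 per unit): all 12 → value 47, running total 70.00
- #4 (74/29 per unit): all 29 → value 74, running total 144.00
- #2 (67/38 per unit): 30 of 38 → value 30×67/38 = 52.8947, running total 196.89
Total 196.89.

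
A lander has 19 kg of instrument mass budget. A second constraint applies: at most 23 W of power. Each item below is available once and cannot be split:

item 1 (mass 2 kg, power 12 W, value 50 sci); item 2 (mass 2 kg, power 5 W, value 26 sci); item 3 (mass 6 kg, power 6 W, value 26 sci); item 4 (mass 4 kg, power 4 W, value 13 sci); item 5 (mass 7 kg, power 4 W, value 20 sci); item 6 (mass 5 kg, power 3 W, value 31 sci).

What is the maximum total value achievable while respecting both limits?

114 sci

Feasible sets respecting both limits:
- item 1+item 4+item 5+item 6: mass 18, power 23, value 114
- item 1+item 2+item 6: mass 9, power 20, value 107
- item 1+item 3+item 6: mass 13, power 21, value 107
Best: 114 sci.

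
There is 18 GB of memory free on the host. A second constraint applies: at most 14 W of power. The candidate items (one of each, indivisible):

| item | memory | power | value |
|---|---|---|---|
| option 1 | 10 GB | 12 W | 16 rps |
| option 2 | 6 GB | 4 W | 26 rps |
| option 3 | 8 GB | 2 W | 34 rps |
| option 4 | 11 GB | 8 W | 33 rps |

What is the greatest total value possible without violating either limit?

Feasible sets respecting both limits:
- option 2+option 3: memory 14, power 6, value 60
- option 2+option 4: memory 17, power 12, value 59
- option 1+option 3: memory 18, power 14, value 50
- option 3: memory 8, power 2, value 34
Best: 60 rps.

60 rps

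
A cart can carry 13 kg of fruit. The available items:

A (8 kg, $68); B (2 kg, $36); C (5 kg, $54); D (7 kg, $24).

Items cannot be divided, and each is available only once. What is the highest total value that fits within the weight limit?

$122

Check high-value combinations within 13 kg:
- A+C: weight 8+5=13, value 68+54=122
- A+B: weight 8+2=10, value 68+36=104
- B+C: weight 2+5=7, value 36+54=90
Best: $122.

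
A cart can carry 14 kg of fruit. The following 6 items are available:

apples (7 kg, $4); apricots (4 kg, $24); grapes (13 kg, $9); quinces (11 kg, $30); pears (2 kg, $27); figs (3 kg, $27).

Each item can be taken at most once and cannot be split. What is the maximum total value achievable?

Check high-value combinations within 14 kg:
- apricots+pears+figs: weight 4+2+3=9, value 24+27+27=78
- apples+pears+figs: weight 7+2+3=12, value 4+27+27=58
- quinces+pears: weight 11+2=13, value 30+27=57
Best: $78.

$78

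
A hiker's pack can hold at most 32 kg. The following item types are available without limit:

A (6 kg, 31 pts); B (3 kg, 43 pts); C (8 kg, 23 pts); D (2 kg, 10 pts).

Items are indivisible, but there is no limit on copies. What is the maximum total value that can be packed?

Best value-per-unit is B at 43/3; filling with it alone gives 10×43 = 430.
Optimal mix: 10×B + 1×D → weight 32, value 440.

440 pts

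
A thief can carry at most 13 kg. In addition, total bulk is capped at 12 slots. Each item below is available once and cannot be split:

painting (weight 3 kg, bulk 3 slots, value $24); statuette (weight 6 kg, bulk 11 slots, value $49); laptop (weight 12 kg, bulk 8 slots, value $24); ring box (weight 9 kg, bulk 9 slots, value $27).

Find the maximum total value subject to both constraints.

$51

Feasible sets respecting both limits:
- painting+ring box: weight 12, bulk 12, value 51
- statuette: weight 6, bulk 11, value 49
- ring box: weight 9, bulk 9, value 27
- painting: weight 3, bulk 3, value 24
Best: $51.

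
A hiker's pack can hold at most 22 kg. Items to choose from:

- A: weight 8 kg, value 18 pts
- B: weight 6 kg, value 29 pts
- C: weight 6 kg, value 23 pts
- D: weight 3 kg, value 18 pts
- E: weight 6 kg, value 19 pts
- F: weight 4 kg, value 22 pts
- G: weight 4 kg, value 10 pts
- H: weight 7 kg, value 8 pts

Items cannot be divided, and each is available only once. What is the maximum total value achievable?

Check high-value combinations within 22 kg:
- B+C+E+F: weight 6+6+6+4=22, value 29+23+19+22=93
- B+C+D+F: weight 6+6+3+4=19, value 29+23+18+22=92
- B+C+D+E: weight 6+6+3+6=21, value 29+23+18+19=89
Best: 93 pts.

93 pts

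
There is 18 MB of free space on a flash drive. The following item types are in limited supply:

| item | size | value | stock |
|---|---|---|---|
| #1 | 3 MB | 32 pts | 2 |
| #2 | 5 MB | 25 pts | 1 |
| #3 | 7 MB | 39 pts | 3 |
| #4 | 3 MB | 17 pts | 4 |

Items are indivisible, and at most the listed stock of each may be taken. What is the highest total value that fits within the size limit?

Best selections within size 18 and stock limits:
- 2×#1 + 4×#4: size 18, value 132
- 2×#1 + 1×#2 + 1×#3: size 18, value 128
- 2×#1 + 1×#2 + 2×#4: size 17, value 123
- 2×#1 + 1×#3 + 1×#4: size 16, value 120
Best: 132 pts.

132 pts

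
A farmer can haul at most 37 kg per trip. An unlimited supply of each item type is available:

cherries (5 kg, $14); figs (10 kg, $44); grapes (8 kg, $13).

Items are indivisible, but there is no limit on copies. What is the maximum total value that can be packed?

Best value-per-unit is figs at 44/10; filling with it alone gives 3×44 = 132.
Optimal mix: 1×cherries + 3×figs → weight 35, value 146.

$146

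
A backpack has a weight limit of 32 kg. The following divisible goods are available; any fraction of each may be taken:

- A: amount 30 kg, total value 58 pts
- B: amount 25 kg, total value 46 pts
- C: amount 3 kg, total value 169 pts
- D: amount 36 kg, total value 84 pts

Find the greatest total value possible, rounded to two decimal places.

Take in order of value per unit:
- C (169/3 per unit): all 3 → value 169, running total 169.00
- D (84/36 per unit): 29 of 36 → value 29×84/36 = 67.6667, running total 236.67
Total 236.67.

236.67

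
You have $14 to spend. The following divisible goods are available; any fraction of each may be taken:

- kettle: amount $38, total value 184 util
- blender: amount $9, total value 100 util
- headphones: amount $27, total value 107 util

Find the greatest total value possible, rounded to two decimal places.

Take in order of value per unit:
- blender (100/9 per unit): all 9 → value 100, running total 100.00
- kettle (184/38 per unit): 5 of 38 → value 5×184/38 = 24.2105, running total 124.21
Total 124.21.

124.21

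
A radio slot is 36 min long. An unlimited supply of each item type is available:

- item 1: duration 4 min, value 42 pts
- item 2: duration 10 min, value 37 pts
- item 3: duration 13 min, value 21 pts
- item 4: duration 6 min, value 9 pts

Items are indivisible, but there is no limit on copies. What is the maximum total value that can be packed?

378 pts

Best value-per-unit is item 1 at 42/4, and filling with it alone uses duration 9×4=36. No mix of the others beats 9×42 = 378.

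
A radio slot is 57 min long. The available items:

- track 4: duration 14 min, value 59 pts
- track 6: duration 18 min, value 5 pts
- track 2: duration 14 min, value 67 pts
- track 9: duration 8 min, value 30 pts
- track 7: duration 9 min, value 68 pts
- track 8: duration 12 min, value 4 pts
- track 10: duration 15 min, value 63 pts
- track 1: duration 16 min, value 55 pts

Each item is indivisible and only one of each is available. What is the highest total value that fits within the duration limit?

257 pts

Check high-value combinations within 57 min:
- track 4+track 2+track 7+track 10: duration 14+14+9+15=52, value 59+67+68+63=257
- track 2+track 7+track 10+track 1: duration 14+9+15+16=54, value 67+68+63+55=253
- track 4+track 2+track 7+track 1: duration 14+14+9+16=53, value 59+67+68+55=249
Best: 257 pts.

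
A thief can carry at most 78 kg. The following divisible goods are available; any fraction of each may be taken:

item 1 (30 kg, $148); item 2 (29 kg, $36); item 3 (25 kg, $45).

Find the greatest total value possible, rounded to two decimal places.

Take in order of value per unit:
- item 1 (148/30 per unit): all 30 → value 148, running total 148.00
- item 3 (45/25 per unit): all 25 → value 45, running total 193.00
- item 2 (36/29 per unit): 23 of 29 → value 23×36/29 = 28.5517, running total 221.55
Total 221.55.

221.55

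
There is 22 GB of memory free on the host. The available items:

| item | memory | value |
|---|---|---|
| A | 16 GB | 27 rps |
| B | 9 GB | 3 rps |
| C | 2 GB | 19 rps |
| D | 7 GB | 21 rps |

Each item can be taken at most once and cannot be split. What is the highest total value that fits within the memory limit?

46 rps

Check high-value combinations within 22 GB:
- A+C: memory 16+2=18, value 27+19=46
- B+C+D: memory 9+2+7=18, value 3+19+21=43
- C+D: memory 2+7=9, value 19+21=40
- A: memory 16, value 27
Best: 46 rps.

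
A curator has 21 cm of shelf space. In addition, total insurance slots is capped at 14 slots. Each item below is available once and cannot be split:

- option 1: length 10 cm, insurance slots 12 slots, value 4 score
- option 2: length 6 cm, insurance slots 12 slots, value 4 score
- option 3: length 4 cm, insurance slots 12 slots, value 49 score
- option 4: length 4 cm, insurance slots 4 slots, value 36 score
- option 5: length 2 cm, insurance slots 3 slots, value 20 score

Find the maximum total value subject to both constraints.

56 score

Feasible sets respecting both limits:
- option 4+option 5: length 6, insurance slots 7, value 56
- option 3: length 4, insurance slots 12, value 49
- option 4: length 4, insurance slots 4, value 36
Best: 56 score.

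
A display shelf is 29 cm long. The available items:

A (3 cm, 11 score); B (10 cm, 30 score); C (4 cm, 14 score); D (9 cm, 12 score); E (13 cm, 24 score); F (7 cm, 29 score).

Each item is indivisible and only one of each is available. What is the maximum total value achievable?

84 score

Check high-value combinations within 29 cm:
- A+B+C+F: length 3+10+4+7=24, value 11+30+14+29=84
- A+B+D+F: length 3+10+9+7=29, value 11+30+12+29=82
- A+C+E+F: length 3+4+13+7=27, value 11+14+24+29=78
- B+C+F: length 10+4+7=21, value 30+14+29=73
- B+D+F: length 10+9+7=26, value 30+12+29=71
Best: 84 score.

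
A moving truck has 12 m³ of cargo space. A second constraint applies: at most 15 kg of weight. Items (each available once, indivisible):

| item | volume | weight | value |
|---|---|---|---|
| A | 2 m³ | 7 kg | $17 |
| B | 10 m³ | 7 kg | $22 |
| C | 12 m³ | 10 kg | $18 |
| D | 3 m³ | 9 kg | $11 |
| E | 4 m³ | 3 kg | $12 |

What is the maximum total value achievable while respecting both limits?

$39

Feasible sets respecting both limits:
- A+B: volume 12, weight 14, value 39
- A+E: volume 6, weight 10, value 29
- D+E: volume 7, weight 12, value 23
Best: $39.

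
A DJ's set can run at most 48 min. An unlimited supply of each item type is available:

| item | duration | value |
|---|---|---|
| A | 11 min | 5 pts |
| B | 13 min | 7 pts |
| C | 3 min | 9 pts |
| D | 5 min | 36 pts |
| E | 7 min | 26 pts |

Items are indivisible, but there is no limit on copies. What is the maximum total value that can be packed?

333 pts

Best value-per-unit is D at 36/5; filling with it alone gives 9×36 = 324.
Optimal mix: 1×C + 9×D → duration 48, value 333.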